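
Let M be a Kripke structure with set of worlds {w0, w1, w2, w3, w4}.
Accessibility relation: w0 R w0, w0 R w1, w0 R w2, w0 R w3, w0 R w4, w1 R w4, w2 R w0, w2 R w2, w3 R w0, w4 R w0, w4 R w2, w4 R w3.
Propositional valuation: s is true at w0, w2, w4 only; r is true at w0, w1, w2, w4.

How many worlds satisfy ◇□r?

Let φ = ◇□r. Evaluate φ at each world:
  w0 (successors {w0, w1, w2, w3, w4}): φ is true.
  w1 (successors {w4}): φ is false.
  w2 (successors {w0, w2}): φ is true.
  w3 (successors {w0}): φ is false.
  w4 (successors {w0, w2, w3}): φ is true.
For instance, at w2:
  At w2: ◇□r requires □r at some successor in {w0, w2}.
    □r holds at w2, so ◇□r is true at w2.
      At w2: □r requires r at every successor {w0, w2}.
        At w0: r is true.
        At w2: r is true.
      So □r is true at w2.
Satisfying worlds: {w0, w2, w4}

3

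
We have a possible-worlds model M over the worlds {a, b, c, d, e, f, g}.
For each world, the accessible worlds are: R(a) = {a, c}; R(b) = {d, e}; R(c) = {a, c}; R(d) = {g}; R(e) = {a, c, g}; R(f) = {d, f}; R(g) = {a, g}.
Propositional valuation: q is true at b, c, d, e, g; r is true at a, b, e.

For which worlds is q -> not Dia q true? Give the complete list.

Let φ = q -> not Dia q. Evaluate φ at each world:
  a (successors {a, c}): φ is true.
  b (successors {d, e}): φ is false.
  c (successors {a, c}): φ is false.
  d (successors {g}): φ is false.
  e (successors {a, c, g}): φ is false.
  f (successors {d, f}): φ is true.
  g (successors {a, g}): φ is false.
For instance, at d:
  At d: q is true, not Dia q is false, so q -> not Dia q is false.
    At d: Dia q is true, so not Dia q is false.
      At d: Dia q requires q at some successor in {g}.
        q holds at g, so Dia q is true at d.
Satisfying worlds: {a, f}

a, f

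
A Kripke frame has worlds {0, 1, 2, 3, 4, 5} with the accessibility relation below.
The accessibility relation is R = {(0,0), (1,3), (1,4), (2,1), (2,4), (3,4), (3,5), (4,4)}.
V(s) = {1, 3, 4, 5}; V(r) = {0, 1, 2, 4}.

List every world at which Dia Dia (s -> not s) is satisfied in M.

0

Let φ = Dia Dia (s -> not s). Evaluate φ at each world:
  0 (successors {0}): φ is true.
  1 (successors {3, 4}): φ is false.
  2 (successors {1, 4}): φ is false.
  3 (successors {4, 5}): φ is false.
  4 (successors {4}): φ is false.
  5 (successors ∅): φ is false.
For instance, at 4:
  At 4: Dia Dia (s -> not s) requires Dia (s -> not s) at some successor in {4}.
    At 4: Dia (s -> not s) is false.
  So Dia Dia (s -> not s) is false at 4.
Satisfying worlds: {0}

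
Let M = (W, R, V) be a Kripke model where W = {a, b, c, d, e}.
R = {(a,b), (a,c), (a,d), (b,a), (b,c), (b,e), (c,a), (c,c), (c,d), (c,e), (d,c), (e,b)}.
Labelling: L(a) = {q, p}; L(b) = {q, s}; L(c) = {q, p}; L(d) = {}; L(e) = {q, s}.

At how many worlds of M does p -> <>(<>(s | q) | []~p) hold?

5

Let φ = p -> <>(<>(s | q) | []~p). Evaluate φ at each world:
  a (successors {b, c, d}): φ is true.
  b (successors {a, c, e}): φ is true.
  c (successors {a, c, d, e}): φ is true.
  d (successors {c}): φ is true.
  e (successors {b}): φ is true.
For instance, at e:
  At e: p is false, <>(<>(s | q) | []~p) is true, so p -> <>(<>(s | q) | []~p) is true.
    At e: <>(<>(s | q) | []~p) requires <>(s | q) | []~p at some successor in {b}.
      <>(s | q) | []~p holds at b, so <>(<>(s | q) | []~p) is true at e.
Satisfying worlds: {a, b, c, d, e}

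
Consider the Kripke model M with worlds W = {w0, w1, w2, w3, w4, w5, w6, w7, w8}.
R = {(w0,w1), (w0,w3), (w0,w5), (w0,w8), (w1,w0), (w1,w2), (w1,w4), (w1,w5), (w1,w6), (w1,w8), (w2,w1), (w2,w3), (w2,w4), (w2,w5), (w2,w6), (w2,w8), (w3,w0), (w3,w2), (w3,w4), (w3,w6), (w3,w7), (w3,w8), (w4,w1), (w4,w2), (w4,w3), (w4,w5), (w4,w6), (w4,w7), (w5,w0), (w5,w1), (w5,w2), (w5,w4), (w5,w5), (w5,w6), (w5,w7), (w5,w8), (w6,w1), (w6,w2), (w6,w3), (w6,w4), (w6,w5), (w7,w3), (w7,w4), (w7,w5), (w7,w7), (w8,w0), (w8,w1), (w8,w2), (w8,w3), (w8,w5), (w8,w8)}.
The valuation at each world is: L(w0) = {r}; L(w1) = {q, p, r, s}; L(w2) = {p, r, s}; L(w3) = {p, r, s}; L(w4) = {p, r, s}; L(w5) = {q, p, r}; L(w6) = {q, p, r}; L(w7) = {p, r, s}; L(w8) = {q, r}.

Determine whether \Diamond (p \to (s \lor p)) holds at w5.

Yes

At w5: \Diamond (p \to (s \lor p)) requires p \to (s \lor p) at some successor in {w0, w1, w2, w4, w5, w6, w7, w8}.
  p \to (s \lor p) holds at w0, so \Diamond (p \to (s \lor p)) is true at w5.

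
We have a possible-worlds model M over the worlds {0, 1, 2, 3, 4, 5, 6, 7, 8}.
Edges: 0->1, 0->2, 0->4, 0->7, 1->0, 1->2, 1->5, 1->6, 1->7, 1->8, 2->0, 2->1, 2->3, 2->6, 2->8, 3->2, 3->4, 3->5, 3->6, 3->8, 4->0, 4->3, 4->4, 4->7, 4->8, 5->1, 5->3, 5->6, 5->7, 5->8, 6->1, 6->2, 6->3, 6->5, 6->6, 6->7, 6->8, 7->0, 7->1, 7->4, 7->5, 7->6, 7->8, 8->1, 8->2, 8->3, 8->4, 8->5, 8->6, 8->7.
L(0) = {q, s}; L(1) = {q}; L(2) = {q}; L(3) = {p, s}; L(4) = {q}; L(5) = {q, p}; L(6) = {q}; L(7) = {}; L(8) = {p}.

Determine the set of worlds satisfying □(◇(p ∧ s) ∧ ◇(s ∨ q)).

Recall that □ψ holds at a world iff ψ holds at every accessible world, and ◇ψ holds iff ψ holds at some accessible world.
Let φ = □(◇(p ∧ s) ∧ ◇(s ∨ q)). Evaluate φ at each world:
  0 (successors {1, 2, 4, 7}): φ is false.
  1 (successors {0, 2, 5, 6, 7, 8}): φ is false.
  2 (successors {0, 1, 3, 6, 8}): φ is false.
  3 (successors {2, 4, 5, 6, 8}): φ is true.
  4 (successors {0, 3, 4, 7, 8}): φ is false.
  5 (successors {1, 3, 6, 7, 8}): φ is false.
  6 (successors {1, 2, 3, 5, 6, 7, 8}): φ is false.
  7 (successors {0, 1, 4, 5, 6, 8}): φ is false.
  8 (successors {1, 2, 3, 4, 5, 6, 7}): φ is false.
For instance, at 4:
  At 4: □(◇(p ∧ s) ∧ ◇(s ∨ q)) requires ◇(p ∧ s) ∧ ◇(s ∨ q) at every successor {0, 3, 4, 7, 8}.
    ◇(p ∧ s) ∧ ◇(s ∨ q) fails at 0, so □(◇(p ∧ s) ∧ ◇(s ∨ q)) is false at 4.
      At 0: ◇(p ∧ s) is false, ◇(s ∨ q) is true, so ◇(p ∧ s) ∧ ◇(s ∨ q) is false.
Satisfying worlds: {3}

3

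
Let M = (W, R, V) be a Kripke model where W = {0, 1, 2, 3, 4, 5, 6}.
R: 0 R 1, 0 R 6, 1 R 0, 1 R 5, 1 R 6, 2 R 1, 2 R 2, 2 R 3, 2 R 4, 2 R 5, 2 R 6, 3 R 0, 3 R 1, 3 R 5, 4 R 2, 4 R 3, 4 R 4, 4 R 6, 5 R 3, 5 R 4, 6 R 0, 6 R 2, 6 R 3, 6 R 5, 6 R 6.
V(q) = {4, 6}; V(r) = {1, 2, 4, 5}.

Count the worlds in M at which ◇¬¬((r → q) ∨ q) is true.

7

Recall that ◇ψ holds at a world iff ψ holds at some accessible world.
Let φ = ◇¬¬((r → q) ∨ q). Evaluate φ at each world:
  0 (successors {1, 6}): φ is true.
  1 (successors {0, 5, 6}): φ is true.
  2 (successors {1, 2, 3, 4, 5, 6}): φ is true.
  3 (successors {0, 1, 5}): φ is true.
  4 (successors {2, 3, 4, 6}): φ is true.
  5 (successors {3, 4}): φ is true.
  6 (successors {0, 2, 3, 5, 6}): φ is true.
For instance, at 6:
  At 6: ◇¬¬((r → q) ∨ q) requires ¬¬((r → q) ∨ q) at some successor in {0, 2, 3, 5, 6}.
    ¬¬((r → q) ∨ q) holds at 0, so ◇¬¬((r → q) ∨ q) is true at 6.
Satisfying worlds: {0, 1, 2, 3, 4, 5, 6}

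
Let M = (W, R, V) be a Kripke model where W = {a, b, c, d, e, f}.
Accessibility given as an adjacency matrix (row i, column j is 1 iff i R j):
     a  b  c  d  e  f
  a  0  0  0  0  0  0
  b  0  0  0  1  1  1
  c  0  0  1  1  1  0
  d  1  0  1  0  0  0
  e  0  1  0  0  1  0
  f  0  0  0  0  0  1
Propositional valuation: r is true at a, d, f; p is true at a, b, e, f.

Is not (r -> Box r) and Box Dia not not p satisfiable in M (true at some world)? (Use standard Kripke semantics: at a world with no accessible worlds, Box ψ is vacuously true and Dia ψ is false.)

No

Recall that Box ψ holds at a world iff ψ holds at every accessible world, and Dia ψ holds iff ψ holds at some accessible world.
Let φ = not (r -> Box r) and Box Dia not not p. Evaluate φ at each world:
  a (successors ∅): φ is false.
  b (successors {d, e, f}): φ is false.
  c (successors {c, d, e}): φ is false.
  d (successors {a, c}): φ is false.
  e (successors {b, e}): φ is false.
  f (successors {f}): φ is false.
For instance, at c:
  At c: not (r -> Box r) is false, Box Dia not not p is true, so not (r -> Box r) and Box Dia not not p is false.
    At c: r -> Box r is true, so not (r -> Box r) is false.
      At c: r is false, Box r is false, so r -> Box r is true.
    At c: Box Dia not not p requires Dia not not p at every successor {c, d, e}.
      At c: Dia not not p is true.
      At d: Dia not not p is true.
      At e: Dia not not p is true.
    So Box Dia not not p is true at c.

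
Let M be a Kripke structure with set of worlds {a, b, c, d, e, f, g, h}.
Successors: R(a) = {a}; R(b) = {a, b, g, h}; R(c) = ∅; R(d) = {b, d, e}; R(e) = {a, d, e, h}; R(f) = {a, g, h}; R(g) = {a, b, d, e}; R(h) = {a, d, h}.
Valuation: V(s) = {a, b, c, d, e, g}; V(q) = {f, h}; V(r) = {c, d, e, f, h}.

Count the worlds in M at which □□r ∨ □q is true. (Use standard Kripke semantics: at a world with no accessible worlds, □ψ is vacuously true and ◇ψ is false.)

1

Recall that □ψ holds at a world iff ψ holds at every accessible world, and ◇ψ holds iff ψ holds at some accessible world.
Let φ = □□r ∨ □q. Evaluate φ at each world:
  a (successors {a}): φ is false.
  b (successors {a, b, g, h}): φ is false.
  c (successors ∅): φ is true.
  d (successors {b, d, e}): φ is false.
  e (successors {a, d, e, h}): φ is false.
  f (successors {a, g, h}): φ is false.
  g (successors {a, b, d, e}): φ is false.
  h (successors {a, d, h}): φ is false.
For instance, at h:
  At h: □□r is false, □q is false, so □□r ∨ □q is false.
    At h: □□r requires □r at every successor {a, d, h}.
      □r fails at a, so □□r is false at h.
    At h: □q requires q at every successor {a, d, h}.
      q fails at a, so □q is false at h.
Satisfying worlds: {c}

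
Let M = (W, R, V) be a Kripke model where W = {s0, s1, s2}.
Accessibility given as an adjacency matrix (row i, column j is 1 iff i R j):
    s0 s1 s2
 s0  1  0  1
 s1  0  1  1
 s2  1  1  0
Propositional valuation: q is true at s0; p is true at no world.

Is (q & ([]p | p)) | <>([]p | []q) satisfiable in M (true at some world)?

No

Recall that []ψ holds at a world iff ψ holds at every accessible world, and <>ψ holds iff ψ holds at some accessible world.
Let φ = (q & ([]p | p)) | <>([]p | []q). Evaluate φ at each world:
  s0 (successors {s0, s2}): φ is false.
  s1 (successors {s1, s2}): φ is false.
  s2 (successors {s0, s1}): φ is false.
For instance, at s0:
  At s0: q & ([]p | p) is false, <>([]p | []q) is false, so (q & ([]p | p)) | <>([]p | []q) is false.
    At s0: q is true, []p | p is false, so q & ([]p | p) is false.
      At s0: []p is false, p is false, so []p | p is false.
    At s0: <>([]p | []q) requires []p | []q at some successor in {s0, s2}.
      At s0: []p | []q is false.
      At s2: []p | []q is false.
    So <>([]p | []q) is false at s0.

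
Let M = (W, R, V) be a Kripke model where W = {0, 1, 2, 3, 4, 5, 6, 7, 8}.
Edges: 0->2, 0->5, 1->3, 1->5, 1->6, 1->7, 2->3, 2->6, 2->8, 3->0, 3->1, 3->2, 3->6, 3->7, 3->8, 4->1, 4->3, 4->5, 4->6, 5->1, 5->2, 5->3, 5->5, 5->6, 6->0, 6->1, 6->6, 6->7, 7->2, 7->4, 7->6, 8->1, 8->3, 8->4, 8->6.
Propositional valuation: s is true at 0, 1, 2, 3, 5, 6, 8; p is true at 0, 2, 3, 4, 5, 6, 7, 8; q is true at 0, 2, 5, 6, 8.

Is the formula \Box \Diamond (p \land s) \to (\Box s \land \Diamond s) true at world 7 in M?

No

At 7: \Box \Diamond (p \land s) is true, \Box s \land \Diamond s is false, so \Box \Diamond (p \land s) \to (\Box s \land \Diamond s) is false.
  At 7: \Box \Diamond (p \land s) requires \Diamond (p \land s) at every successor {2, 4, 6}.
      At 2: \Diamond (p \land s) requires p \land s at some successor in {3, 6, 8}.
        p \land s holds at 3, so \Diamond (p \land s) is true at 2.
      At 4: \Diamond (p \land s) requires p \land s at some successor in {1, 3, 5, 6}.
        p \land s holds at 3, so \Diamond (p \land s) is true at 4.
      At 6: \Diamond (p \land s) requires p \land s at some successor in {0, 1, 6, 7}.
        p \land s holds at 0, so \Diamond (p \land s) is true at 6.
  So \Box \Diamond (p \land s) is true at 7.
  At 7: \Box s is false, \Diamond s is true, so \Box s \land \Diamond s is false.
    At 7: \Box s requires s at every successor {2, 4, 6}.
      s fails at 4, so \Box s is false at 7.
    At 7: \Diamond s requires s at some successor in {2, 4, 6}.
      s holds at 2, so \Diamond s is true at 7.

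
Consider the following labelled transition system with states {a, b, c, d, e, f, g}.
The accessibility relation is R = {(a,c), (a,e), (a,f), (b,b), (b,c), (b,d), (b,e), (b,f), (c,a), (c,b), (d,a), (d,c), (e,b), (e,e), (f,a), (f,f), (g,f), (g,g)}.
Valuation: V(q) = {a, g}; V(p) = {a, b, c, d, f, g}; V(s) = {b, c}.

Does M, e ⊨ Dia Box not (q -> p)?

No

At e: Dia Box not (q -> p) requires Box not (q -> p) at some successor in {b, e}.
  At b: Box not (q -> p) is false.
  At e: Box not (q -> p) is false.
So Dia Box not (q -> p) is false at e.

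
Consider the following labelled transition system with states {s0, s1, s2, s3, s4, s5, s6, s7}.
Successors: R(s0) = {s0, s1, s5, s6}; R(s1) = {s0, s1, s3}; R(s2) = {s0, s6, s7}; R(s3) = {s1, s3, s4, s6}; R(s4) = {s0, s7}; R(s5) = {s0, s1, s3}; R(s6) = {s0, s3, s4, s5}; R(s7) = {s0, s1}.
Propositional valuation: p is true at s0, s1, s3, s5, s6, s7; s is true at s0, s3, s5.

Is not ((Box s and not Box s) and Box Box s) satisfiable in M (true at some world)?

Let φ = not ((Box s and not Box s) and Box Box s). Evaluate φ at each world:
  s0 (successors {s0, s1, s5, s6}): φ is true.
  s1 (successors {s0, s1, s3}): φ is true.
  s2 (successors {s0, s6, s7}): φ is true.
  s3 (successors {s1, s3, s4, s6}): φ is true.
  s4 (successors {s0, s7}): φ is true.
  s5 (successors {s0, s1, s3}): φ is true.
  s6 (successors {s0, s3, s4, s5}): φ is true.
  s7 (successors {s0, s1}): φ is true.
Detail at s0 (witness):
  At s0: (Box s and not Box s) and Box Box s is false, so not ((Box s and not Box s) and Box Box s) is true.
    At s0: Box s and not Box s is false, Box Box s is false, so (Box s and not Box s) and Box Box s is false.
      At s0: Box s is false, not Box s is true, so Box s and not Box s is false.
      At s0: Box Box s requires Box s at every successor {s0, s1, s5, s6}.
        Box s fails at s0, so Box Box s is false at s0.

Yes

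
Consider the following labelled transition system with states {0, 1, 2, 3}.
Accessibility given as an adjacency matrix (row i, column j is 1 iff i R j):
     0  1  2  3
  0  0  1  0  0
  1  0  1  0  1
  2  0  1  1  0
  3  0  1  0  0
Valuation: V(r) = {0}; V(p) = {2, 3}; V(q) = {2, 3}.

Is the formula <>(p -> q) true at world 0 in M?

Yes

At 0: <>(p -> q) requires p -> q at some successor in {1}.
  p -> q holds at 1, so <>(p -> q) is true at 0.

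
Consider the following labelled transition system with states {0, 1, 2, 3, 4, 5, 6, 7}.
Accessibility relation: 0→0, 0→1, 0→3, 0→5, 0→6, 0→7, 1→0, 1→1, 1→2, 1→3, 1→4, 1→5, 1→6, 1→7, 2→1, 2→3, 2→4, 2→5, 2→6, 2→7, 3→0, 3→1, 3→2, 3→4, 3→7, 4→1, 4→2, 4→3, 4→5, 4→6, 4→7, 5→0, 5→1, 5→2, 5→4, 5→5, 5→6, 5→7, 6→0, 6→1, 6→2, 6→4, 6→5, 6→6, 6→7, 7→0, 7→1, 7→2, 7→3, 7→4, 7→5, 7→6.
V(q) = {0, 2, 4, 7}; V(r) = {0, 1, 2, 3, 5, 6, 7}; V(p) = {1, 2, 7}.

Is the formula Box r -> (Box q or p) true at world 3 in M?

Yes

Recall that Box ψ holds at a world iff ψ holds at every accessible world, and Dia ψ holds iff ψ holds at some accessible world.
At 3: Box r is false, Box q or p is false, so Box r -> (Box q or p) is true.
  At 3: Box r requires r at every successor {0, 1, 2, 4, 7}.
    r fails at 4, so Box r is false at 3.
  At 3: Box q is false, p is false, so Box q or p is false.
    At 3: Box q requires q at every successor {0, 1, 2, 4, 7}.
      q fails at 1, so Box q is false at 3.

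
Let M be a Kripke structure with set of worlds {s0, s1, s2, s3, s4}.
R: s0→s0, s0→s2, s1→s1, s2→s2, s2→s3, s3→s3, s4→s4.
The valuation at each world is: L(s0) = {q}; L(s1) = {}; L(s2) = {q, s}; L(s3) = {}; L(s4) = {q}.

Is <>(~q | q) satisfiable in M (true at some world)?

Yes

Let φ = <>(~q | q). Evaluate φ at each world:
  s0 (successors {s0, s2}): φ is true.
  s1 (successors {s1}): φ is true.
  s2 (successors {s2, s3}): φ is true.
  s3 (successors {s3}): φ is true.
  s4 (successors {s4}): φ is true.
Detail at s0 (witness):
  At s0: <>(~q | q) requires ~q | q at some successor in {s0, s2}.
    ~q | q holds at s0, so <>(~q | q) is true at s0.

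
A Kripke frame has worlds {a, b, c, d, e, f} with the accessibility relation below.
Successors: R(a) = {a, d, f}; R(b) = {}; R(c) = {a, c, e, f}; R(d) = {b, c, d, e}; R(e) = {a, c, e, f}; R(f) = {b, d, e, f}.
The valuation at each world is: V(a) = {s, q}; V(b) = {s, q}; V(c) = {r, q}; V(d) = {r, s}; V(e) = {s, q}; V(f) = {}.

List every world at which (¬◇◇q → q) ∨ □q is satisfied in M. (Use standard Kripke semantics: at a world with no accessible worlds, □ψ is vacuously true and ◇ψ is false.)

Let φ = (¬◇◇q → q) ∨ □q. Evaluate φ at each world:
  a (successors {a, d, f}): φ is true.
  b (successors ∅): φ is true.
  c (successors {a, c, e, f}): φ is true.
  d (successors {b, c, d, e}): φ is true.
  e (successors {a, c, e, f}): φ is true.
  f (successors {b, d, e, f}): φ is true.
For instance, at d:
  At d: ¬◇◇q → q is true, □q is false, so (¬◇◇q → q) ∨ □q is true.
    At d: ¬◇◇q is false, q is false, so ¬◇◇q → q is true.
      At d: ◇◇q is true, so ¬◇◇q is false.
    At d: □q requires q at every successor {b, c, d, e}.
      q fails at d, so □q is false at d.
Satisfying worlds: {a, b, c, d, e, f}

a, b, c, d, e, f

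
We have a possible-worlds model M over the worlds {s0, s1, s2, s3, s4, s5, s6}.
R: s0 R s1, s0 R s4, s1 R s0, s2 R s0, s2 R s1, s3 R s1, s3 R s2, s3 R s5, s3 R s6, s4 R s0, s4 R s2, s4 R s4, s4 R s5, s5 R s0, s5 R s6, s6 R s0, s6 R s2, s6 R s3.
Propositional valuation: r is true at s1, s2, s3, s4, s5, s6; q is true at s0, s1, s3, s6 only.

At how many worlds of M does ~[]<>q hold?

Let φ = ~[]<>q. Evaluate φ at each world:
  s0 (successors {s1, s4}): φ is false.
  s1 (successors {s0}): φ is false.
  s2 (successors {s0, s1}): φ is false.
  s3 (successors {s1, s2, s5, s6}): φ is false.
  s4 (successors {s0, s2, s4, s5}): φ is false.
  s5 (successors {s0, s6}): φ is false.
  s6 (successors {s0, s2, s3}): φ is false.
For instance, at s4:
  At s4: []<>q is true, so ~[]<>q is false.
    At s4: []<>q requires <>q at every successor {s0, s2, s4, s5}.
      At s0: <>q is true.
      At s2: <>q is true.
      At s4: <>q is true.
      At s5: <>q is true.
    So []<>q is true at s4.
Satisfying worlds: none.

0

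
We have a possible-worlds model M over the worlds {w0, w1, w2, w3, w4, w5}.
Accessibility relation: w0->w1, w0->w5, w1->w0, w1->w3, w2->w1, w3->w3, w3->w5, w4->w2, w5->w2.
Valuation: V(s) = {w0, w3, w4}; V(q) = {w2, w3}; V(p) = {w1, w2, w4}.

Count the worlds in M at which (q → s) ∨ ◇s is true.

Recall that ◇ψ holds at a world iff ψ holds at some accessible world.
Let φ = (q → s) ∨ ◇s. Evaluate φ at each world:
  w0 (successors {w1, w5}): φ is true.
  w1 (successors {w0, w3}): φ is true.
  w2 (successors {w1}): φ is false.
  w3 (successors {w3, w5}): φ is true.
  w4 (successors {w2}): φ is true.
  w5 (successors {w2}): φ is true.
For instance, at w3:
  At w3: q → s is true, ◇s is true, so (q → s) ∨ ◇s is true.
    At w3: ◇s requires s at some successor in {w3, w5}.
      s holds at w3, so ◇s is true at w3.
Satisfying worlds: {w0, w1, w3, w4, w5}

5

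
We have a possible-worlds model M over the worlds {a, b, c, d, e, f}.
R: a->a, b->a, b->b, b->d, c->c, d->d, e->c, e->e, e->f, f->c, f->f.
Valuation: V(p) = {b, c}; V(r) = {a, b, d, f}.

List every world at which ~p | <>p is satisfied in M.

a, b, c, d, e, f

Recall that <>ψ holds at a world iff ψ holds at some accessible world.
Let φ = ~p | <>p. Evaluate φ at each world:
  a (successors {a}): φ is true.
  b (successors {a, b, d}): φ is true.
  c (successors {c}): φ is true.
  d (successors {d}): φ is true.
  e (successors {c, e, f}): φ is true.
  f (successors {c, f}): φ is true.
For instance, at e:
  At e: ~p is true, <>p is true, so ~p | <>p is true.
    At e: <>p requires p at some successor in {c, e, f}.
      p holds at c, so <>p is true at e.
Satisfying worlds: {a, b, c, d, e, f}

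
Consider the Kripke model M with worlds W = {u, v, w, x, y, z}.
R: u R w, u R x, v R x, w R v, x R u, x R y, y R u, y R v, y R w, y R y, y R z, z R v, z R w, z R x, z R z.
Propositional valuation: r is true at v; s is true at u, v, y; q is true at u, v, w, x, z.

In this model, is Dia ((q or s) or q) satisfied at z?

At z: Dia ((q or s) or q) requires (q or s) or q at some successor in {v, w, x, z}.
  (q or s) or q holds at v, so Dia ((q or s) or q) is true at z.

Yes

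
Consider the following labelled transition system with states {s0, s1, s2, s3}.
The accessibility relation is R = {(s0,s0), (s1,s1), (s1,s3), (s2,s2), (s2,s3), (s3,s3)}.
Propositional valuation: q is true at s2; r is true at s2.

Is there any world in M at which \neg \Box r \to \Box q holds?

No

Let φ = \neg \Box r \to \Box q. Evaluate φ at each world:
  s0 (successors {s0}): φ is false.
  s1 (successors {s1, s3}): φ is false.
  s2 (successors {s2, s3}): φ is false.
  s3 (successors {s3}): φ is false.
For instance, at s2:
  At s2: \neg \Box r is true, \Box q is false, so \neg \Box r \to \Box q is false.
    At s2: \Box r is false, so \neg \Box r is true.
      At s2: \Box r requires r at every successor {s2, s3}.
        r fails at s3, so \Box r is false at s2.
    At s2: \Box q requires q at every successor {s2, s3}.
      q fails at s3, so \Box q is false at s2.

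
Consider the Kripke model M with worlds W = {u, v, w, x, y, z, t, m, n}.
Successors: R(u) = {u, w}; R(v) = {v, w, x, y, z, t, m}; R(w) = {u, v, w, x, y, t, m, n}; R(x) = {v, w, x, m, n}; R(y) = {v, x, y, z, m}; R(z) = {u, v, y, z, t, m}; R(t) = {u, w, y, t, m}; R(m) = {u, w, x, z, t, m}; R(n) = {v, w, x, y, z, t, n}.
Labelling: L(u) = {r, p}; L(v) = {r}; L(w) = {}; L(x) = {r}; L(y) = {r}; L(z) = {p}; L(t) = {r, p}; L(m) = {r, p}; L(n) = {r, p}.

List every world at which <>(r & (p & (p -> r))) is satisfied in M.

Let φ = <>(r & (p & (p -> r))). Evaluate φ at each world:
  u (successors {u, w}): φ is true.
  v (successors {v, w, x, y, z, t, m}): φ is true.
  w (successors {u, v, w, x, y, t, m, n}): φ is true.
  x (successors {v, w, x, m, n}): φ is true.
  y (successors {v, x, y, z, m}): φ is true.
  z (successors {u, v, y, z, t, m}): φ is true.
  t (successors {u, w, y, t, m}): φ is true.
  m (successors {u, w, x, z, t, m}): φ is true.
  n (successors {v, w, x, y, z, t, n}): φ is true.
For instance, at t:
  At t: <>(r & (p & (p -> r))) requires r & (p & (p -> r)) at some successor in {u, w, y, t, m}.
    r & (p & (p -> r)) holds at u, so <>(r & (p & (p -> r))) is true at t.
Satisfying worlds: {u, v, w, x, y, z, t, m, n}

u, v, w, x, y, z, t, m, n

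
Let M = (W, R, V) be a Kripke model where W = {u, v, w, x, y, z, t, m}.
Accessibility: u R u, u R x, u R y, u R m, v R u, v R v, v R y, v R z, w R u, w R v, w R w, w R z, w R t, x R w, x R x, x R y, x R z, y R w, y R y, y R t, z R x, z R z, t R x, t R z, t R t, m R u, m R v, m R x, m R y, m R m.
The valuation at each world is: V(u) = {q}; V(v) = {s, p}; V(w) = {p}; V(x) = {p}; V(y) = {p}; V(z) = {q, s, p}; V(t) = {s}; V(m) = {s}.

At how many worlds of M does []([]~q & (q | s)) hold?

0

Let φ = []([]~q & (q | s)). Evaluate φ at each world:
  u (successors {u, x, y, m}): φ is false.
  v (successors {u, v, y, z}): φ is false.
  w (successors {u, v, w, z, t}): φ is false.
  x (successors {w, x, y, z}): φ is false.
  y (successors {w, y, t}): φ is false.
  z (successors {x, z}): φ is false.
  t (successors {x, z, t}): φ is false.
  m (successors {u, v, x, y, m}): φ is false.
For instance, at u:
  At u: []([]~q & (q | s)) requires []~q & (q | s) at every successor {u, x, y, m}.
    []~q & (q | s) fails at u, so []([]~q & (q | s)) is false at u.
      At u: []~q is false, q | s is true, so []~q & (q | s) is false.
Satisfying worlds: none.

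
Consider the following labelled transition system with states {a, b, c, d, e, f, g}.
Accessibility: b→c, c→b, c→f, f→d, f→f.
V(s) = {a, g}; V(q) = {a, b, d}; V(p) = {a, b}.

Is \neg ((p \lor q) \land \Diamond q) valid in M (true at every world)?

Let φ = \neg ((p \lor q) \land \Diamond q). Evaluate φ at each world:
  a (successors ∅): φ is true.
  b (successors {c}): φ is true.
  c (successors {b, f}): φ is true.
  d (successors ∅): φ is true.
  e (successors ∅): φ is true.
  f (successors {d, f}): φ is true.
  g (successors ∅): φ is true.
For instance, at f:
  At f: (p \lor q) \land \Diamond q is false, so \neg ((p \lor q) \land \Diamond q) is true.
    At f: p \lor q is false, \Diamond q is true, so (p \lor q) \land \Diamond q is false.
      At f: \Diamond q requires q at some successor in {d, f}.
        q holds at d, so \Diamond q is true at f.

Yes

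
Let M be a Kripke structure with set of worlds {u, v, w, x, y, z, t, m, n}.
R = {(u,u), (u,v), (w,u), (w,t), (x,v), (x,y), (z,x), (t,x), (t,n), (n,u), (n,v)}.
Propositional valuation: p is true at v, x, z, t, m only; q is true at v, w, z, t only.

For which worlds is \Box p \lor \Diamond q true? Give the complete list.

u, v, w, x, y, z, m, n

Let φ = \Box p \lor \Diamond q. Evaluate φ at each world:
  u (successors {u, v}): φ is true.
  v (successors ∅): φ is true.
  w (successors {u, t}): φ is true.
  x (successors {v, y}): φ is true.
  y (successors ∅): φ is true.
  z (successors {x}): φ is true.
  t (successors {x, n}): φ is false.
  m (successors ∅): φ is true.
  n (successors {u, v}): φ is true.
For instance, at n:
  At n: \Box p is false, \Diamond q is true, so \Box p \lor \Diamond q is true.
    At n: \Box p requires p at every successor {u, v}.
      p fails at u, so \Box p is false at n.
    At n: \Diamond q requires q at some successor in {u, v}.
      q holds at v, so \Diamond q is true at n.
Satisfying worlds: {u, v, w, x, y, z, m, n}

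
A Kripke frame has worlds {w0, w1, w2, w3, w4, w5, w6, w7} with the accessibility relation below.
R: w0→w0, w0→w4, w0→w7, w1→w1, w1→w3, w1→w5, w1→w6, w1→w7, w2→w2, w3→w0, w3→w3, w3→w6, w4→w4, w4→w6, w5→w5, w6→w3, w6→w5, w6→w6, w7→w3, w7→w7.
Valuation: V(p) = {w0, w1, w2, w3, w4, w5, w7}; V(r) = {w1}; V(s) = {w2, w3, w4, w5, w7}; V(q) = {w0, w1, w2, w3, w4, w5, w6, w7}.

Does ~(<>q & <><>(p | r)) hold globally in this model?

No

Recall that <>ψ holds at a world iff ψ holds at some accessible world.
Let φ = ~(<>q & <><>(p | r)). Evaluate φ at each world:
  w0 (successors {w0, w4, w7}): φ is false.
  w1 (successors {w1, w3, w5, w6, w7}): φ is false.
  w2 (successors {w2}): φ is false.
  w3 (successors {w0, w3, w6}): φ is false.
  w4 (successors {w4, w6}): φ is false.
  w5 (successors {w5}): φ is false.
  w6 (successors {w3, w5, w6}): φ is false.
  w7 (successors {w3, w7}): φ is false.
Detail at w0 (counterexample):
  At w0: <>q & <><>(p | r) is true, so ~(<>q & <><>(p | r)) is false.
    At w0: <>q is true, <><>(p | r) is true, so <>q & <><>(p | r) is true.
      At w0: <>q requires q at some successor in {w0, w4, w7}.
        q holds at w0, so <>q is true at w0.
      At w0: <><>(p | r) requires <>(p | r) at some successor in {w0, w4, w7}.
        <>(p | r) holds at w0, so <><>(p | r) is true at w0.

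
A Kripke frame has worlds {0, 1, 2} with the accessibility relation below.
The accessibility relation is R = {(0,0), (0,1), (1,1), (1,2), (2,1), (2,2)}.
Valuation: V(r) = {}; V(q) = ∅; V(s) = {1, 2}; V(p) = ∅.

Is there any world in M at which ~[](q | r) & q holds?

Let φ = ~[](q | r) & q. Evaluate φ at each world:
  0 (successors {0, 1}): φ is false.
  1 (successors {1, 2}): φ is false.
  2 (successors {1, 2}): φ is false.
For instance, at 2:
  At 2: ~[](q | r) is true, q is false, so ~[](q | r) & q is false.
    At 2: [](q | r) is false, so ~[](q | r) is true.
      At 2: [](q | r) requires q | r at every successor {1, 2}.
        q | r fails at 1, so [](q | r) is false at 2.

No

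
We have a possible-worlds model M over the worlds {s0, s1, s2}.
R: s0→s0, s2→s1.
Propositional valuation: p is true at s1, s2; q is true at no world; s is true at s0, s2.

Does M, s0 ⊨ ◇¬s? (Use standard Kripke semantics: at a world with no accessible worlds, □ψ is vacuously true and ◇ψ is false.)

At s0: ◇¬s requires ¬s at some successor in {s0}.
  At s0: ¬s is false.
So ◇¬s is false at s0.

No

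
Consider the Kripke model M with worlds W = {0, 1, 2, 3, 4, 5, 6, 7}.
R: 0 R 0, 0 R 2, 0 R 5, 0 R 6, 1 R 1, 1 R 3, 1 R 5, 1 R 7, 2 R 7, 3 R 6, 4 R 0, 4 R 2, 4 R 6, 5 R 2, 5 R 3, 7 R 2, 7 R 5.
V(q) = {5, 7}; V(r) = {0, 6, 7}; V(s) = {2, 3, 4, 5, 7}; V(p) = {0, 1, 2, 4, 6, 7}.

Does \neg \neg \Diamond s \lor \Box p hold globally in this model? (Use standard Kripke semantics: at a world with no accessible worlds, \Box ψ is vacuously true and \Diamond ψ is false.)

Yes

Let φ = \neg \neg \Diamond s \lor \Box p. Evaluate φ at each world:
  0 (successors {0, 2, 5, 6}): φ is true.
  1 (successors {1, 3, 5, 7}): φ is true.
  2 (successors {7}): φ is true.
  3 (successors {6}): φ is true.
  4 (successors {0, 2, 6}): φ is true.
  5 (successors {2, 3}): φ is true.
  6 (successors ∅): φ is true.
  7 (successors {2, 5}): φ is true.
For instance, at 1:
  At 1: \neg \neg \Diamond s is true, \Box p is false, so \neg \neg \Diamond s \lor \Box p is true.
    At 1: \neg \Diamond s is false, so \neg \neg \Diamond s is true.
      At 1: \Diamond s is true, so \neg \Diamond s is false.
    At 1: \Box p requires p at every successor {1, 3, 5, 7}.
      p fails at 3, so \Box p is false at 1.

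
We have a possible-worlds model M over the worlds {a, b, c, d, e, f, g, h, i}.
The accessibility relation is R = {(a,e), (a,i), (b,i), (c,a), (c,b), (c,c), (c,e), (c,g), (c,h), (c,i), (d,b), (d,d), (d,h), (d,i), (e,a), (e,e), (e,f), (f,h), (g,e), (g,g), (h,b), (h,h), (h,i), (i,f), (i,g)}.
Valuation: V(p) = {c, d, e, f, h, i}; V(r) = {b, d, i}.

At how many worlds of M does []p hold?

3

Let φ = []p. Evaluate φ at each world:
  a (successors {e, i}): φ is true.
  b (successors {i}): φ is true.
  c (successors {a, b, c, e, g, h, i}): φ is false.
  d (successors {b, d, h, i}): φ is false.
  e (successors {a, e, f}): φ is false.
  f (successors {h}): φ is true.
  g (successors {e, g}): φ is false.
  h (successors {b, h, i}): φ is false.
  i (successors {f, g}): φ is false.
For instance, at d:
  At d: []p requires p at every successor {b, d, h, i}.
    p fails at b, so []p is false at d.
Satisfying worlds: {a, b, f}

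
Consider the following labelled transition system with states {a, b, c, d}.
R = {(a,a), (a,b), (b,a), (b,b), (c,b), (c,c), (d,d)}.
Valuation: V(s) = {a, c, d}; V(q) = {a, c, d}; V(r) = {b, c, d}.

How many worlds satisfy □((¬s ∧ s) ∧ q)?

Let φ = □((¬s ∧ s) ∧ q). Evaluate φ at each world:
  a (successors {a, b}): φ is false.
  b (successors {a, b}): φ is false.
  c (successors {b, c}): φ is false.
  d (successors {d}): φ is false.
For instance, at a:
  At a: □((¬s ∧ s) ∧ q) requires (¬s ∧ s) ∧ q at every successor {a, b}.
    (¬s ∧ s) ∧ q fails at a, so □((¬s ∧ s) ∧ q) is false at a.
Satisfying worlds: none.

0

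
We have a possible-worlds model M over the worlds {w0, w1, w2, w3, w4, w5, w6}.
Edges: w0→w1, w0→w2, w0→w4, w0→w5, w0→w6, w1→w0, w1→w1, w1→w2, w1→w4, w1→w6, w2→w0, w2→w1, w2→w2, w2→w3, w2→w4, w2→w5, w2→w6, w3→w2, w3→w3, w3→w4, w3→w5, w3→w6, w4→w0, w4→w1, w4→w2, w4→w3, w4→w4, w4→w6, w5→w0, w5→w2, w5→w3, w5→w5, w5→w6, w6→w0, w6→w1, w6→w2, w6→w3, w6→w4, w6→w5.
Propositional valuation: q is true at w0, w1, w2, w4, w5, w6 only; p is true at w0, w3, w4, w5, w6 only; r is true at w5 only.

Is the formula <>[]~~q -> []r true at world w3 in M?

At w3: <>[]~~q is false, []r is false, so <>[]~~q -> []r is true.
  At w3: <>[]~~q requires []~~q at some successor in {w2, w3, w4, w5, w6}.
    At w2: []~~q is false.
    At w3: []~~q is false.
    At w4: []~~q is false.
    At w5: []~~q is false.
    At w6: []~~q is false.
  So <>[]~~q is false at w3.
  At w3: []r requires r at every successor {w2, w3, w4, w5, w6}.
    r fails at w2, so []r is false at w3.

Yes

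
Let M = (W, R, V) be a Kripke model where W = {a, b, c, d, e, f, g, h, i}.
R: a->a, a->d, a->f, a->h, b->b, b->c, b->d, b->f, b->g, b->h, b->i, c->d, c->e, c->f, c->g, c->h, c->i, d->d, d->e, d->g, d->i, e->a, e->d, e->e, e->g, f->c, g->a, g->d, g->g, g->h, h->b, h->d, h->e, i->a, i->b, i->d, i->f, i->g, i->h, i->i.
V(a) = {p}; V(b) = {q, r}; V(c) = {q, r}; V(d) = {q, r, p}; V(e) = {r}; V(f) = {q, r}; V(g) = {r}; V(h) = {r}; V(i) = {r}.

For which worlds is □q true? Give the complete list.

Recall that □ψ holds at a world iff ψ holds at every accessible world, and ◇ψ holds iff ψ holds at some accessible world.
Let φ = □q. Evaluate φ at each world:
  a (successors {a, d, f, h}): φ is false.
  b (successors {b, c, d, f, g, h, i}): φ is false.
  c (successors {d, e, f, g, h, i}): φ is false.
  d (successors {d, e, g, i}): φ is false.
  e (successors {a, d, e, g}): φ is false.
  f (successors {c}): φ is true.
  g (successors {a, d, g, h}): φ is false.
  h (successors {b, d, e}): φ is false.
  i (successors {a, b, d, f, g, h, i}): φ is false.
For instance, at e:
  At e: □q requires q at every successor {a, d, e, g}.
    q fails at a, so □q is false at e.
Satisfying worlds: {f}

f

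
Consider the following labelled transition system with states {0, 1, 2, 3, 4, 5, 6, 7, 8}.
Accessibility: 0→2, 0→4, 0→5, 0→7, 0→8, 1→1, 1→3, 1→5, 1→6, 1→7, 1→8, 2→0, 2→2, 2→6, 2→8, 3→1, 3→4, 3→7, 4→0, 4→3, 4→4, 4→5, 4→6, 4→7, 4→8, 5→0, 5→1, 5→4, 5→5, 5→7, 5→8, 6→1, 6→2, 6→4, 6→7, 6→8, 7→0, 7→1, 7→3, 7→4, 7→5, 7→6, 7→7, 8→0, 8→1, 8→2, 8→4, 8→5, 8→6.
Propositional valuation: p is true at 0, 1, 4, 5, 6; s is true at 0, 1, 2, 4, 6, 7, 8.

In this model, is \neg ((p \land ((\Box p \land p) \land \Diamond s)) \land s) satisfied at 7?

Recall that \Box ψ holds at a world iff ψ holds at every accessible world, and \Diamond ψ holds iff ψ holds at some accessible world.
At 7: (p \land ((\Box p \land p) \land \Diamond s)) \land s is false, so \neg ((p \land ((\Box p \land p) \land \Diamond s)) \land s) is true.
  At 7: p \land ((\Box p \land p) \land \Diamond s) is false, s is true, so (p \land ((\Box p \land p) \land \Diamond s)) \land s is false.
    At 7: p is false, (\Box p \land p) \land \Diamond s is false, so p \land ((\Box p \land p) \land \Diamond s) is false.
      At 7: \Box p \land p is false, \Diamond s is true, so (\Box p \land p) \land \Diamond s is false.

Yes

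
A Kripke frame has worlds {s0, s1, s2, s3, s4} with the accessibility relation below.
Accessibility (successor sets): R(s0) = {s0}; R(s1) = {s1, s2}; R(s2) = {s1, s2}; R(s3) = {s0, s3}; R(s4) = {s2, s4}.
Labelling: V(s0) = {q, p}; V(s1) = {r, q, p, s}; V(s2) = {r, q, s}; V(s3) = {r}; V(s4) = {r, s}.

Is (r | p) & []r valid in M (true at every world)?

No

Let φ = (r | p) & []r. Evaluate φ at each world:
  s0 (successors {s0}): φ is false.
  s1 (successors {s1, s2}): φ is true.
  s2 (successors {s1, s2}): φ is true.
  s3 (successors {s0, s3}): φ is false.
  s4 (successors {s2, s4}): φ is true.
Detail at s0 (counterexample):
  At s0: r | p is true, []r is false, so (r | p) & []r is false.
    At s0: []r requires r at every successor {s0}.
      r fails at s0, so []r is false at s0.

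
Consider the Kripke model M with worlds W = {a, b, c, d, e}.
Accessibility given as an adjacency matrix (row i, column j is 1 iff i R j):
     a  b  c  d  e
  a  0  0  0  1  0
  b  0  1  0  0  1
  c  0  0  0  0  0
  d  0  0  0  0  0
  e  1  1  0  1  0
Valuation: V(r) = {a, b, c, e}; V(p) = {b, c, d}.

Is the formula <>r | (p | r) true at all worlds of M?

Yes

Let φ = <>r | (p | r). Evaluate φ at each world:
  a (successors {d}): φ is true.
  b (successors {b, e}): φ is true.
  c (successors ∅): φ is true.
  d (successors ∅): φ is true.
  e (successors {a, b, d}): φ is true.
For instance, at b:
  At b: <>r is true, p | r is true, so <>r | (p | r) is true.
    At b: <>r requires r at some successor in {b, e}.
      r holds at b, so <>r is true at b.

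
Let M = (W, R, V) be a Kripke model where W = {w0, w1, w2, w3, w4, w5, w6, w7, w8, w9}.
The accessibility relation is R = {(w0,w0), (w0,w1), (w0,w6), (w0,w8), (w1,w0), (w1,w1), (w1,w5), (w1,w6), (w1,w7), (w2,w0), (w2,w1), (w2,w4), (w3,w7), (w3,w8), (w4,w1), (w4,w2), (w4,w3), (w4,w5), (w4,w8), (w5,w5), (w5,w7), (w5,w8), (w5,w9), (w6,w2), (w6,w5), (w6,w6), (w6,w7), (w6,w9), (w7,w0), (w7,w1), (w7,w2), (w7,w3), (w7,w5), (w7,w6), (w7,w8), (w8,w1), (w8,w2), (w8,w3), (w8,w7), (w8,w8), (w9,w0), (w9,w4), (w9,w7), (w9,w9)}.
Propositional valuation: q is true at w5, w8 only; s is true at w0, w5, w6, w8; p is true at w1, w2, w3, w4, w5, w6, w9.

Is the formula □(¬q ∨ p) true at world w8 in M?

At w8: □(¬q ∨ p) requires ¬q ∨ p at every successor {w1, w2, w3, w7, w8}.
  ¬q ∨ p fails at w8, so □(¬q ∨ p) is false at w8.

No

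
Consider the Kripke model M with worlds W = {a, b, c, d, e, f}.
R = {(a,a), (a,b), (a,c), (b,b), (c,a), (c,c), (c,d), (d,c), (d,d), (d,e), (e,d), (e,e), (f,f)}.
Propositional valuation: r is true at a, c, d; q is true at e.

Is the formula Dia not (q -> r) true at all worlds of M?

Let φ = Dia not (q -> r). Evaluate φ at each world:
  a (successors {a, b, c}): φ is false.
  b (successors {b}): φ is false.
  c (successors {a, c, d}): φ is false.
  d (successors {c, d, e}): φ is true.
  e (successors {d, e}): φ is true.
  f (successors {f}): φ is false.
Detail at a (counterexample):
  At a: Dia not (q -> r) requires not (q -> r) at some successor in {a, b, c}.
    At a: not (q -> r) is false.
    At b: not (q -> r) is false.
    At c: not (q -> r) is false.
  So Dia not (q -> r) is false at a.

No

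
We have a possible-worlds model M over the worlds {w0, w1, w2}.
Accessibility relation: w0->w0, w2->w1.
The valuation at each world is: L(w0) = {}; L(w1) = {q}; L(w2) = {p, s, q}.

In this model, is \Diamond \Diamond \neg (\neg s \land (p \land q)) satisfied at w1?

No

At w1: no accessible worlds, so \Diamond \Diamond \neg (\neg s \land (p \land q)) is false.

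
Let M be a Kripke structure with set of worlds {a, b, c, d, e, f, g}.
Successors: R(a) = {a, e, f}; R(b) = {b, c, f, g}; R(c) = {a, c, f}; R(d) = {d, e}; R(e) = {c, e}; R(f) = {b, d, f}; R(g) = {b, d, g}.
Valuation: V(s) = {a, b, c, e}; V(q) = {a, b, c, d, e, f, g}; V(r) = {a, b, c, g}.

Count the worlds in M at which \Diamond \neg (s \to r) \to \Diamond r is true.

6

Let φ = \Diamond \neg (s \to r) \to \Diamond r. Evaluate φ at each world:
  a (successors {a, e, f}): φ is true.
  b (successors {b, c, f, g}): φ is true.
  c (successors {a, c, f}): φ is true.
  d (successors {d, e}): φ is false.
  e (successors {c, e}): φ is true.
  f (successors {b, d, f}): φ is true.
  g (successors {b, d, g}): φ is true.
For instance, at a:
  At a: \Diamond \neg (s \to r) is true, \Diamond r is true, so \Diamond \neg (s \to r) \to \Diamond r is true.
    At a: \Diamond \neg (s \to r) requires \neg (s \to r) at some successor in {a, e, f}.
      \neg (s \to r) holds at e, so \Diamond \neg (s \to r) is true at a.
    At a: \Diamond r requires r at some successor in {a, e, f}.
      r holds at a, so \Diamond r is true at a.
Satisfying worlds: {a, b, c, e, f, g}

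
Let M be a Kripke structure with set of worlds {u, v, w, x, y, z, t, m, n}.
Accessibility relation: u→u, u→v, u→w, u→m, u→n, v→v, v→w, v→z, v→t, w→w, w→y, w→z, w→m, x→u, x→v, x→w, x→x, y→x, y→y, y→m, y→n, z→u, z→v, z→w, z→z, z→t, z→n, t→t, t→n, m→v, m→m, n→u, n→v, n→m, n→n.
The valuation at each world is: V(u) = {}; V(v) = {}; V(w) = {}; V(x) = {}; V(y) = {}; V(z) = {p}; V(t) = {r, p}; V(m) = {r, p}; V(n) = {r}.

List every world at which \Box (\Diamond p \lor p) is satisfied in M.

u, v, w, z, t, m, n

Let φ = \Box (\Diamond p \lor p). Evaluate φ at each world:
  u (successors {u, v, w, m, n}): φ is true.
  v (successors {v, w, z, t}): φ is true.
  w (successors {w, y, z, m}): φ is true.
  x (successors {u, v, w, x}): φ is false.
  y (successors {x, y, m, n}): φ is false.
  z (successors {u, v, w, z, t, n}): φ is true.
  t (successors {t, n}): φ is true.
  m (successors {v, m}): φ is true.
  n (successors {u, v, m, n}): φ is true.
For instance, at u:
  At u: \Box (\Diamond p \lor p) requires \Diamond p \lor p at every successor {u, v, w, m, n}.
    At u: \Diamond p \lor p is true.
    At v: \Diamond p \lor p is true.
    At w: \Diamond p \lor p is true.
    At m: \Diamond p \lor p is true.
    At n: \Diamond p \lor p is true.
  So \Box (\Diamond p \lor p) is true at u.
Satisfying worlds: {u, v, w, z, t, m, n}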